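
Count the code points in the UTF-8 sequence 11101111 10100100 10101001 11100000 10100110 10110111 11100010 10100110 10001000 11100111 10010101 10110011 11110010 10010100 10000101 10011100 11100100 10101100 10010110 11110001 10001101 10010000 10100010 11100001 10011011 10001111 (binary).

Byte at offset 0: 0xEF = 11101111 → 3-byte char (#1). Advance 3.
Byte at offset 3: 0xE0 = 11100000 → 3-byte char (#2). Advance 3.
Byte at offset 6: 0xE2 = 11100010 → 3-byte char (#3). Advance 3.
Byte at offset 9: 0xE7 = 11100111 → 3-byte char (#4). Advance 3.
Byte at offset 12: 0xF2 = 11110010 → 4-byte char (#5). Advance 4.
Byte at offset 16: 0xE4 = 11100100 → 3-byte char (#6). Advance 3.
Byte at offset 19: 0xF1 = 11110001 → 4-byte char (#7). Advance 4.
Byte at offset 23: 0xE1 = 11100001 → 3-byte char (#8). Advance 3.
Reached end at offset 26 after 8 code points.

8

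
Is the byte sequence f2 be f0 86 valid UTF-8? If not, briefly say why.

invalid (non-continuation byte where continuation expected)

Leading byte 0xF2 = 11110010 → 4-byte form.
Byte 3 is 0xF0 = 11110000, which is not 10xxxxxx — expected a continuation byte.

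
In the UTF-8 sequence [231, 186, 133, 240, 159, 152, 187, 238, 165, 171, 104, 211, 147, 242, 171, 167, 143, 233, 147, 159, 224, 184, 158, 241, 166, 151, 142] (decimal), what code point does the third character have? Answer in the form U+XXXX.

Offset 0: leading byte 0xE7 = 11100111 → 3-byte char #1 = E7 BA 85.
Offset 3: leading byte 0xF0 = 11110000 → 4-byte char #2 = F0 9F 98 BB.
Offset 7: leading byte 0xEE = 11101110 → 3-byte char #3 = EE A5 AB.
Leading byte 0xEE = 11101110 matches 1110xxxx → 3-byte sequence.
Byte 1: 0xEE = 11101110, payload 1110 (4 bits).
Byte 2: 0xA5 = 10100101 (10xxxxxx ✓), payload 100101.
Byte 3: 0xAB = 10101011 (10xxxxxx ✓), payload 101011.
Concatenate: 1110100101101011 = 0xE96B (16 bits → U+E96B).

U+E96B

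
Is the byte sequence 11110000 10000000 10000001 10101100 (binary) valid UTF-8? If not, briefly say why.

Leading byte 0xF0 = 11110000 → 4-byte form.
Continuation bytes all match 10xxxxxx. Payload decodes to 0x6C.
But 0x6C < 0x10000, the minimum for a 4-byte sequence — this is an overlong encoding.

invalid (overlong encoding)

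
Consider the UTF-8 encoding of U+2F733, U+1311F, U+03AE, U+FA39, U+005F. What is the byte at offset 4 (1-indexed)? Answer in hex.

0xB3

1-indexed offset 4 is 0-indexed offset 3.
U+2F733 → 4-byte form F0 AF 9C B3 at offsets 0–3.
Offset 3 falls in char 1's range; it's byte 4 of F0 AF 9C B3 = 0xB3.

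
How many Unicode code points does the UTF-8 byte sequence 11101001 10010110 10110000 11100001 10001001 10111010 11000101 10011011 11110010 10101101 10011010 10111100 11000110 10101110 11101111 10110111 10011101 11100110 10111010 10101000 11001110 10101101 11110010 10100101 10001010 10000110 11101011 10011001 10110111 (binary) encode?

Byte at offset 0: 0xE9 = 11101001 → 3-byte char (#1). Advance 3.
Byte at offset 3: 0xE1 = 11100001 → 3-byte char (#2). Advance 3.
Byte at offset 6: 0xC5 = 11000101 → 2-byte char (#3). Advance 2.
Byte at offset 8: 0xF2 = 11110010 → 4-byte char (#4). Advance 4.
Byte at offset 12: 0xC6 = 11000110 → 2-byte char (#5). Advance 2.
Byte at offset 14: 0xEF = 11101111 → 3-byte char (#6). Advance 3.
Byte at offset 17: 0xE6 = 11100110 → 3-byte char (#7). Advance 3.
Byte at offset 20: 0xCE = 11001110 → 2-byte char (#8). Advance 2.
Byte at offset 22: 0xF2 = 11110010 → 4-byte char (#9). Advance 4.
Byte at offset 26: 0xEB = 11101011 → 3-byte char (#10). Advance 3.
Reached end at offset 29 after 10 code points.

10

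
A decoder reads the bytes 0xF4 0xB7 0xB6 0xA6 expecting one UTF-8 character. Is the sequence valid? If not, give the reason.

Leading byte 0xF4 = 11110100 → 4-byte form.
Payload = 0x137DA6, which exceeds U+10FFFF, the maximum Unicode code point. (Leading bytes F5–FF, or F4 followed by ≥ 0x90, are invalid.)

invalid (encodes a value above U+10FFFF)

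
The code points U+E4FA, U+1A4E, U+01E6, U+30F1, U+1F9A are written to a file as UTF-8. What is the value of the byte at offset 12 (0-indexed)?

0xBE

U+E4FA → 3-byte form EE 93 BA at offsets 0–2.
U+1A4E → 3-byte form E1 A9 8E at offsets 3–5.
U+01E6 → 2-byte form C7 A6 at offsets 6–7.
U+30F1 → 3-byte form E3 83 B1 at offsets 8–10.
U+1F9A → 3-byte form E1 BE 9A at offsets 11–13.
Offset 12 falls in char 5's range; it's byte 2 of E1 BE 9A = 0xBE.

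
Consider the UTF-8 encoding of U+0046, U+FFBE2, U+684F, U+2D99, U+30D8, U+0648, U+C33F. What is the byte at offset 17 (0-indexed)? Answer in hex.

0x8C

U+0046 → 1-byte form 46 at offsets 0–0.
U+FFBE2 → 4-byte form F3 BF AF A2 at offsets 1–4.
U+684F → 3-byte form E6 A1 8F at offsets 5–7.
U+2D99 → 3-byte form E2 B6 99 at offsets 8–10.
U+30D8 → 3-byte form E3 83 98 at offsets 11–13.
U+0648 → 2-byte form D9 88 at offsets 14–15.
U+C33F → 3-byte form EC 8C BF at offsets 16–18.
Offset 17 falls in char 7's range; it's byte 2 of EC 8C BF = 0x8C.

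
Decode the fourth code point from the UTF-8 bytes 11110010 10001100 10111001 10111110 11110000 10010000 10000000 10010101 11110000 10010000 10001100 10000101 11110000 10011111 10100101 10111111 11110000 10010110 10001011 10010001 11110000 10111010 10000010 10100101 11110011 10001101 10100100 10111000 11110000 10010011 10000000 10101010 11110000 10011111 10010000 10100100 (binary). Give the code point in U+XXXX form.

U+1F97F

Offset 0: leading byte 0xF2 = 11110010 → 4-byte char #1 = F2 8C B9 BE.
Offset 4: leading byte 0xF0 = 11110000 → 4-byte char #2 = F0 90 80 95.
Offset 8: leading byte 0xF0 = 11110000 → 4-byte char #3 = F0 90 8C 85.
Offset 12: leading byte 0xF0 = 11110000 → 4-byte char #4 = F0 9F A5 BF.
Leading byte 0xF0 = 11110000 matches 11110xxx → 4-byte sequence.
Byte 1: 0xF0 = 11110000, payload 000 (3 bits).
Byte 2: 0x9F = 10011111 (10xxxxxx ✓), payload 011111.
Byte 3: 0xA5 = 10100101 (10xxxxxx ✓), payload 100101.
Byte 4: 0xBF = 10111111 (10xxxxxx ✓), payload 111111.
Concatenate: 000011111100101111111 = 0x1F97F (21 bits → U+1F97F).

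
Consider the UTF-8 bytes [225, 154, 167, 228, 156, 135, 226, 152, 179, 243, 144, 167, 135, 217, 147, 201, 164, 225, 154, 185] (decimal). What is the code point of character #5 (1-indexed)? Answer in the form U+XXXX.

Offset 0: leading byte 0xE1 = 11100001 → 3-byte char #1 = E1 9A A7.
Offset 3: leading byte 0xE4 = 11100100 → 3-byte char #2 = E4 9C 87.
Offset 6: leading byte 0xE2 = 11100010 → 3-byte char #3 = E2 98 B3.
Offset 9: leading byte 0xF3 = 11110011 → 4-byte char #4 = F3 90 A7 87.
Offset 13: leading byte 0xD9 = 11011001 → 2-byte char #5 = D9 93.
Leading byte 0xD9 = 11011001 matches 110xxxxx → 2-byte sequence.
Byte 1: 0xD9 = 11011001, payload 11001 (5 bits).
Byte 2: 0x93 = 10010011 (10xxxxxx ✓), payload 010011.
Concatenate: 11001010011 = 0x653 (11 bits → U+0653).

U+0653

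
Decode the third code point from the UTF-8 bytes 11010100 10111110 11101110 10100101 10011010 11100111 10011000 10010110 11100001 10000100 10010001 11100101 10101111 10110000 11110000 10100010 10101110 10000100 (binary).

Offset 0: leading byte 0xD4 = 11010100 → 2-byte char #1 = D4 BE.
Offset 2: leading byte 0xEE = 11101110 → 3-byte char #2 = EE A5 9A.
Offset 5: leading byte 0xE7 = 11100111 → 3-byte char #3 = E7 98 96.
Leading byte 0xE7 = 11100111 matches 1110xxxx → 3-byte sequence.
Byte 1: 0xE7 = 11100111, payload 0111 (4 bits).
Byte 2: 0x98 = 10011000 (10xxxxxx ✓), payload 011000.
Byte 3: 0x96 = 10010110 (10xxxxxx ✓), payload 010110.
Concatenate: 0111011000010110 = 0x7616 (16 bits → U+7616).

U+7616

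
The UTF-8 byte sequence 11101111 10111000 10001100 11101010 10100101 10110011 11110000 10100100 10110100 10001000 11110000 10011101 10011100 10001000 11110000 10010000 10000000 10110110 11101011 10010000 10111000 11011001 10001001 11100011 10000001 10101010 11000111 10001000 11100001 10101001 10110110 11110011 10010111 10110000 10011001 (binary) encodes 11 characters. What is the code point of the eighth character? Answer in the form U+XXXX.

Offset 0: leading byte 0xEF = 11101111 → 3-byte char #1 = EF B8 8C.
Offset 3: leading byte 0xEA = 11101010 → 3-byte char #2 = EA A5 B3.
Offset 6: leading byte 0xF0 = 11110000 → 4-byte char #3 = F0 A4 B4 88.
Offset 10: leading byte 0xF0 = 11110000 → 4-byte char #4 = F0 9D 9C 88.
Offset 14: leading byte 0xF0 = 11110000 → 4-byte char #5 = F0 90 80 B6.
Offset 18: leading byte 0xEB = 11101011 → 3-byte char #6 = EB 90 B8.
Offset 21: leading byte 0xD9 = 11011001 → 2-byte char #7 = D9 89.
Offset 23: leading byte 0xE3 = 11100011 → 3-byte char #8 = E3 81 AA.
Leading byte 0xE3 = 11100011 matches 1110xxxx → 3-byte sequence.
Byte 1: 0xE3 = 11100011, payload 0011 (4 bits).
Byte 2: 0x81 = 10000001 (10xxxxxx ✓), payload 000001.
Byte 3: 0xAA = 10101010 (10xxxxxx ✓), payload 101010.
Concatenate: 0011000001101010 = 0x306A (16 bits → U+306A).

U+306A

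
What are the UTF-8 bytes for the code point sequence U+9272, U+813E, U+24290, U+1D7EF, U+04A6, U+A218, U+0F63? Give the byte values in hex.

E9 89 B2 E8 84 BE F0 A4 8A 90 F0 9D 9F AF D2 A6 EA 88 98 E0 BD A3

U+9272: 3-byte form → E9 89 B2.
U+813E: 3-byte form → E8 84 BE.
U+24290: 4-byte form → F0 A4 8A 90.
U+1D7EF: 4-byte form → F0 9D 9F AF.
U+04A6: 2-byte form → D2 A6.
U+A218: 3-byte form → EA 88 98.
U+0F63: 3-byte form → E0 BD A3.
Concatenated (22 bytes): E9 89 B2 E8 84 BE F0 A4 8A 90 F0 9D 9F AF D2 A6 EA 88 98 E0 BD A3.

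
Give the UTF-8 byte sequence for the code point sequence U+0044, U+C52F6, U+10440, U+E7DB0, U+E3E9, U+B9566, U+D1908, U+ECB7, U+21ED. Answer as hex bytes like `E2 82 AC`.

44 F3 85 8B B6 F0 90 91 80 F3 A7 B6 B0 EE 8F A9 F2 B9 95 A6 F3 91 A4 88 EE B2 B7 E2 87 AD

U+0044: 1-byte form → 44.
U+C52F6: 4-byte form → F3 85 8B B6.
U+10440: 4-byte form → F0 90 91 80.
U+E7DB0: 4-byte form → F3 A7 B6 B0.
U+E3E9: 3-byte form → EE 8F A9.
U+B9566: 4-byte form → F2 B9 95 A6.
U+D1908: 4-byte form → F3 91 A4 88.
U+ECB7: 3-byte form → EE B2 B7.
U+21ED: 3-byte form → E2 87 AD.
Concatenated (30 bytes): 44 F3 85 8B B6 F0 90 91 80 F3 A7 B6 B0 EE 8F A9 F2 B9 95 A6 F3 91 A4 88 EE B2 B7 E2 87 AD.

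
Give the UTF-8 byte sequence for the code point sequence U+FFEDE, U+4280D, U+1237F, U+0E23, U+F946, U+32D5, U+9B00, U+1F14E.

U+FFEDE: 4-byte form → F3 BF BB 9E.
U+4280D: 4-byte form → F1 82 A0 8D.
U+1237F: 4-byte form → F0 92 8D BF.
U+0E23: 3-byte form → E0 B8 A3.
U+F946: 3-byte form → EF A5 86.
U+32D5: 3-byte form → E3 8B 95.
U+9B00: 3-byte form → E9 AC 80.
U+1F14E: 4-byte form → F0 9F 85 8E.
Concatenated (28 bytes): F3 BF BB 9E F1 82 A0 8D F0 92 8D BF E0 B8 A3 EF A5 86 E3 8B 95 E9 AC 80 F0 9F 85 8E.

F3 BF BB 9E F1 82 A0 8D F0 92 8D BF E0 B8 A3 EF A5 86 E3 8B 95 E9 AC 80 F0 9F 85 8E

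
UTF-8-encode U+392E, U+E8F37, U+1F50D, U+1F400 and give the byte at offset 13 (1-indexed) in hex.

0x9F

1-indexed offset 13 is 0-indexed offset 12.
U+392E → 3-byte form E3 A4 AE at offsets 0–2.
U+E8F37 → 4-byte form F3 A8 BC B7 at offsets 3–6.
U+1F50D → 4-byte form F0 9F 94 8D at offsets 7–10.
U+1F400 → 4-byte form F0 9F 90 80 at offsets 11–14.
Offset 12 falls in char 4's range; it's byte 2 of F0 9F 90 80 = 0x9F.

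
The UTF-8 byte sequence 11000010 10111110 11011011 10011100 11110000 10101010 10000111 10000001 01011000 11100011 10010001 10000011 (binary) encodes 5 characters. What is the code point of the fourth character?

U+0058

Offset 0: leading byte 0xC2 = 11000010 → 2-byte char #1 = C2 BE.
Offset 2: leading byte 0xDB = 11011011 → 2-byte char #2 = DB 9C.
Offset 4: leading byte 0xF0 = 11110000 → 4-byte char #3 = F0 AA 87 81.
Offset 8: leading byte 0x58 = 01011000 → 1-byte char #4 = 58.
Leading byte 0x58 = 01011000 matches 0xxxxxxx → 1-byte sequence.
Byte 1: 0x58 = 01011000, payload 1011000 (7 bits).
Concatenate: 1011000 = 0x58 (7 bits → U+0058).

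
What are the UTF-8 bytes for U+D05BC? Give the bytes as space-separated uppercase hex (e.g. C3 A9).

U+D05BC = 0xD05BC = 853436 decimal. In range U+10000–U+10FFFF → 4-byte form: 11110xxx 10xxxxxx 10xxxxxx 10xxxxxx.
Binary (21 bits): 011010000010110111100.
Split 3+6+6+6: 011 | 010000 | 010110 | 111100.
Byte 1: 11110011 = 0xF3.
Byte 2: 10010000 = 0x90.
Byte 3: 10010110 = 0x96.
Byte 4: 10111100 = 0xBC.

F3 90 96 BC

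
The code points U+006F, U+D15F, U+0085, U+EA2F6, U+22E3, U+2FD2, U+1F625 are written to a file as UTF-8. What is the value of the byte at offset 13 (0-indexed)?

U+006F → 1-byte form 6F at offsets 0–0.
U+D15F → 3-byte form ED 85 9F at offsets 1–3.
U+0085 → 2-byte form C2 85 at offsets 4–5.
U+EA2F6 → 4-byte form F3 AA 8B B6 at offsets 6–9.
U+22E3 → 3-byte form E2 8B A3 at offsets 10–12.
U+2FD2 → 3-byte form E2 BF 92 at offsets 13–15.
Offset 13 falls in char 6's range; it's byte 1 of E2 BF 92 = 0xE2.

0xE2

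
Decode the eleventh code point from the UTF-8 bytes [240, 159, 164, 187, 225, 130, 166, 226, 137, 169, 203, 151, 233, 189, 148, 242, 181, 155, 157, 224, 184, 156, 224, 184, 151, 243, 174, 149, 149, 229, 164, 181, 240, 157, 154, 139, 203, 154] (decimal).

U+1D68B

Offset 0: leading byte 0xF0 = 11110000 → 4-byte char #1 = F0 9F A4 BB.
Offset 4: leading byte 0xE1 = 11100001 → 3-byte char #2 = E1 82 A6.
Offset 7: leading byte 0xE2 = 11100010 → 3-byte char #3 = E2 89 A9.
Offset 10: leading byte 0xCB = 11001011 → 2-byte char #4 = CB 97.
Offset 12: leading byte 0xE9 = 11101001 → 3-byte char #5 = E9 BD 94.
Offset 15: leading byte 0xF2 = 11110010 → 4-byte char #6 = F2 B5 9B 9D.
Offset 19: leading byte 0xE0 = 11100000 → 3-byte char #7 = E0 B8 9C.
Offset 22: leading byte 0xE0 = 11100000 → 3-byte char #8 = E0 B8 97.
Offset 25: leading byte 0xF3 = 11110011 → 4-byte char #9 = F3 AE 95 95.
Offset 29: leading byte 0xE5 = 11100101 → 3-byte char #10 = E5 A4 B5.
Offset 32: leading byte 0xF0 = 11110000 → 4-byte char #11 = F0 9D 9A 8B.
Leading byte 0xF0 = 11110000 matches 11110xxx → 4-byte sequence.
Byte 1: 0xF0 = 11110000, payload 000 (3 bits).
Byte 2: 0x9D = 10011101 (10xxxxxx ✓), payload 011101.
Byte 3: 0x9A = 10011010 (10xxxxxx ✓), payload 011010.
Byte 4: 0x8B = 10001011 (10xxxxxx ✓), payload 001011.
Concatenate: 000011101011010001011 = 0x1D68B (21 bits → U+1D68B).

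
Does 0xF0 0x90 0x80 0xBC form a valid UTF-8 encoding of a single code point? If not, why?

Leading byte 0xF0 = 11110000 → 4-byte form.
Continuation bytes 0x90=10010000, 0x80=10000000, 0xBC=10111100 all match 10xxxxxx.
Decoded value 0x1003C is ≥ 0x10000 (shortest form) and not a surrogate.

valid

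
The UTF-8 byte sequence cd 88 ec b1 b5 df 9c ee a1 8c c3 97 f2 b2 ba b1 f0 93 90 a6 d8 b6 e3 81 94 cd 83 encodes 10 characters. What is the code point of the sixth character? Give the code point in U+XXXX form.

U+B2EB1

Offset 0: leading byte 0xCD = 11001101 → 2-byte char #1 = CD 88.
Offset 2: leading byte 0xEC = 11101100 → 3-byte char #2 = EC B1 B5.
Offset 5: leading byte 0xDF = 11011111 → 2-byte char #3 = DF 9C.
Offset 7: leading byte 0xEE = 11101110 → 3-byte char #4 = EE A1 8C.
Offset 10: leading byte 0xC3 = 11000011 → 2-byte char #5 = C3 97.
Offset 12: leading byte 0xF2 = 11110010 → 4-byte char #6 = F2 B2 BA B1.
Leading byte 0xF2 = 11110010 matches 11110xxx → 4-byte sequence.
Byte 1: 0xF2 = 11110010, payload 010 (3 bits).
Byte 2: 0xB2 = 10110010 (10xxxxxx ✓), payload 110010.
Byte 3: 0xBA = 10111010 (10xxxxxx ✓), payload 111010.
Byte 4: 0xB1 = 10110001 (10xxxxxx ✓), payload 110001.
Concatenate: 010110010111010110001 = 0xB2EB1 (21 bits → U+B2EB1).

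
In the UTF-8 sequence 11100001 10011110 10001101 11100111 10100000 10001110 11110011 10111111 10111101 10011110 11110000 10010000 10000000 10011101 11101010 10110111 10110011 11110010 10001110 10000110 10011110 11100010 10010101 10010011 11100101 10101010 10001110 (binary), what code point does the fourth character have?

U+1001D

Offset 0: leading byte 0xE1 = 11100001 → 3-byte char #1 = E1 9E 8D.
Offset 3: leading byte 0xE7 = 11100111 → 3-byte char #2 = E7 A0 8E.
Offset 6: leading byte 0xF3 = 11110011 → 4-byte char #3 = F3 BF BD 9E.
Offset 10: leading byte 0xF0 = 11110000 → 4-byte char #4 = F0 90 80 9D.
Leading byte 0xF0 = 11110000 matches 11110xxx → 4-byte sequence.
Byte 1: 0xF0 = 11110000, payload 000 (3 bits).
Byte 2: 0x90 = 10010000 (10xxxxxx ✓), payload 010000.
Byte 3: 0x80 = 10000000 (10xxxxxx ✓), payload 000000.
Byte 4: 0x9D = 10011101 (10xxxxxx ✓), payload 011101.
Concatenate: 000010000000000011101 = 0x1001D (21 bits → U+1001D).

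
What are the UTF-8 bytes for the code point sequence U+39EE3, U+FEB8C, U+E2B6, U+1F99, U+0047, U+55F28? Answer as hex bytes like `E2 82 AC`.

F0 B9 BB A3 F3 BE AE 8C EE 8A B6 E1 BE 99 47 F1 95 BC A8

U+39EE3: 4-byte form → F0 B9 BB A3.
U+FEB8C: 4-byte form → F3 BE AE 8C.
U+E2B6: 3-byte form → EE 8A B6.
U+1F99: 3-byte form → E1 BE 99.
U+0047: 1-byte form → 47.
U+55F28: 4-byte form → F1 95 BC A8.
Concatenated (19 bytes): F0 B9 BB A3 F3 BE AE 8C EE 8A B6 E1 BE 99 47 F1 95 BC A8.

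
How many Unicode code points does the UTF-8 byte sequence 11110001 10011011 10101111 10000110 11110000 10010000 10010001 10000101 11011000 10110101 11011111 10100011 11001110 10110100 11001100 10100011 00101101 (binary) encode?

Byte at offset 0: 0xF1 = 11110001 → 4-byte char (#1). Advance 4.
Byte at offset 4: 0xF0 = 11110000 → 4-byte char (#2). Advance 4.
Byte at offset 8: 0xD8 = 11011000 → 2-byte char (#3). Advance 2.
Byte at offset 10: 0xDF = 11011111 → 2-byte char (#4). Advance 2.
Byte at offset 12: 0xCE = 11001110 → 2-byte char (#5). Advance 2.
Byte at offset 14: 0xCC = 11001100 → 2-byte char (#6). Advance 2.
Byte at offset 16: 0x2D = 00101101 → 1-byte char (#7). Advance 1.
Reached end at offset 17 after 7 code points.

7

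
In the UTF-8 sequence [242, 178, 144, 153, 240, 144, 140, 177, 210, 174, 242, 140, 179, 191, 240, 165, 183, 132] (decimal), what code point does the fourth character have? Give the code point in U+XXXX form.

U+8CCFF

Offset 0: leading byte 0xF2 = 11110010 → 4-byte char #1 = F2 B2 90 99.
Offset 4: leading byte 0xF0 = 11110000 → 4-byte char #2 = F0 90 8C B1.
Offset 8: leading byte 0xD2 = 11010010 → 2-byte char #3 = D2 AE.
Offset 10: leading byte 0xF2 = 11110010 → 4-byte char #4 = F2 8C B3 BF.
Leading byte 0xF2 = 11110010 matches 11110xxx → 4-byte sequence.
Byte 1: 0xF2 = 11110010, payload 010 (3 bits).
Byte 2: 0x8C = 10001100 (10xxxxxx ✓), payload 001100.
Byte 3: 0xB3 = 10110011 (10xxxxxx ✓), payload 110011.
Byte 4: 0xBF = 10111111 (10xxxxxx ✓), payload 111111.
Concatenate: 010001100110011111111 = 0x8CCFF (21 bits → U+8CCFF).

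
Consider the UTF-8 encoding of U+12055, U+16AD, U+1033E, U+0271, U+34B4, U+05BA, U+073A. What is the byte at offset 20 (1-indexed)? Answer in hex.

0xBA

1-indexed offset 20 is 0-indexed offset 19.
U+12055 → 4-byte form F0 92 81 95 at offsets 0–3.
U+16AD → 3-byte form E1 9A AD at offsets 4–6.
U+1033E → 4-byte form F0 90 8C BE at offsets 7–10.
U+0271 → 2-byte form C9 B1 at offsets 11–12.
U+34B4 → 3-byte form E3 92 B4 at offsets 13–15.
U+05BA → 2-byte form D6 BA at offsets 16–17.
U+073A → 2-byte form DC BA at offsets 18–19.
Offset 19 falls in char 7's range; it's byte 2 of DC BA = 0xBA.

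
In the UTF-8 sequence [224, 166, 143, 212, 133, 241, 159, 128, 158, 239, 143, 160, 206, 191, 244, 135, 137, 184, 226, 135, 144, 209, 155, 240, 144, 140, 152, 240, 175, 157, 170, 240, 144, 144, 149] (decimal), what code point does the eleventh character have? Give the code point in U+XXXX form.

Offset 0: leading byte 0xE0 = 11100000 → 3-byte char #1 = E0 A6 8F.
Offset 3: leading byte 0xD4 = 11010100 → 2-byte char #2 = D4 85.
Offset 5: leading byte 0xF1 = 11110001 → 4-byte char #3 = F1 9F 80 9E.
Offset 9: leading byte 0xEF = 11101111 → 3-byte char #4 = EF 8F A0.
Offset 12: leading byte 0xCE = 11001110 → 2-byte char #5 = CE BF.
Offset 14: leading byte 0xF4 = 11110100 → 4-byte char #6 = F4 87 89 B8.
Offset 18: leading byte 0xE2 = 11100010 → 3-byte char #7 = E2 87 90.
Offset 21: leading byte 0xD1 = 11010001 → 2-byte char #8 = D1 9B.
Offset 23: leading byte 0xF0 = 11110000 → 4-byte char #9 = F0 90 8C 98.
Offset 27: leading byte 0xF0 = 11110000 → 4-byte char #10 = F0 AF 9D AA.
Offset 31: leading byte 0xF0 = 11110000 → 4-byte char #11 = F0 90 90 95.
Leading byte 0xF0 = 11110000 matches 11110xxx → 4-byte sequence.
Byte 1: 0xF0 = 11110000, payload 000 (3 bits).
Byte 2: 0x90 = 10010000 (10xxxxxx ✓), payload 010000.
Byte 3: 0x90 = 10010000 (10xxxxxx ✓), payload 010000.
Byte 4: 0x95 = 10010101 (10xxxxxx ✓), payload 010101.
Concatenate: 000010000010000010101 = 0x10415 (21 bits → U+10415).

U+10415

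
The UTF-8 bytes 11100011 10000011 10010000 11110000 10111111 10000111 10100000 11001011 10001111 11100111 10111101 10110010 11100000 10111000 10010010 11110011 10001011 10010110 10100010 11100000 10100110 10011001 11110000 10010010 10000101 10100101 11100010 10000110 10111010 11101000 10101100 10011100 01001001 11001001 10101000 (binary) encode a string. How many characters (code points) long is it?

Byte at offset 0: 0xE3 = 11100011 → 3-byte char (#1). Advance 3.
Byte at offset 3: 0xF0 = 11110000 → 4-byte char (#2). Advance 4.
Byte at offset 7: 0xCB = 11001011 → 2-byte char (#3). Advance 2.
Byte at offset 9: 0xE7 = 11100111 → 3-byte char (#4). Advance 3.
Byte at offset 12: 0xE0 = 11100000 → 3-byte char (#5). Advance 3.
Byte at offset 15: 0xF3 = 11110011 → 4-byte char (#6). Advance 4.
Byte at offset 19: 0xE0 = 11100000 → 3-byte char (#7). Advance 3.
Byte at offset 22: 0xF0 = 11110000 → 4-byte char (#8). Advance 4.
Byte at offset 26: 0xE2 = 11100010 → 3-byte char (#9). Advance 3.
Byte at offset 29: 0xE8 = 11101000 → 3-byte char (#10). Advance 3.
Byte at offset 32: 0x49 = 01001001 → 1-byte char (#11). Advance 1.
Byte at offset 33: 0xC9 = 11001001 → 2-byte char (#12). Advance 2.
Reached end at offset 35 after 12 code points.

12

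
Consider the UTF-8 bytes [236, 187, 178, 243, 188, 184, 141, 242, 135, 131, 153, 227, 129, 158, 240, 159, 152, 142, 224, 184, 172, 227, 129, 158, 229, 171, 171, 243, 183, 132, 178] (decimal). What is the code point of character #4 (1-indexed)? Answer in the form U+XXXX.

Offset 0: leading byte 0xEC = 11101100 → 3-byte char #1 = EC BB B2.
Offset 3: leading byte 0xF3 = 11110011 → 4-byte char #2 = F3 BC B8 8D.
Offset 7: leading byte 0xF2 = 11110010 → 4-byte char #3 = F2 87 83 99.
Offset 11: leading byte 0xE3 = 11100011 → 3-byte char #4 = E3 81 9E.
Leading byte 0xE3 = 11100011 matches 1110xxxx → 3-byte sequence.
Byte 1: 0xE3 = 11100011, payload 0011 (4 bits).
Byte 2: 0x81 = 10000001 (10xxxxxx ✓), payload 000001.
Byte 3: 0x9E = 10011110 (10xxxxxx ✓), payload 011110.
Concatenate: 0011000001011110 = 0x305E (16 bits → U+305E).

U+305E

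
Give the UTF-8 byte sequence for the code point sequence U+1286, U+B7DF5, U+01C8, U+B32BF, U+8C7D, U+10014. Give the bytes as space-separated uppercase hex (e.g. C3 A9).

U+1286: 3-byte form → E1 8A 86.
U+B7DF5: 4-byte form → F2 B7 B7 B5.
U+01C8: 2-byte form → C7 88.
U+B32BF: 4-byte form → F2 B3 8A BF.
U+8C7D: 3-byte form → E8 B1 BD.
U+10014: 4-byte form → F0 90 80 94.
Concatenated (20 bytes): E1 8A 86 F2 B7 B7 B5 C7 88 F2 B3 8A BF E8 B1 BD F0 90 80 94.

E1 8A 86 F2 B7 B7 B5 C7 88 F2 B3 8A BF E8 B1 BD F0 90 80 94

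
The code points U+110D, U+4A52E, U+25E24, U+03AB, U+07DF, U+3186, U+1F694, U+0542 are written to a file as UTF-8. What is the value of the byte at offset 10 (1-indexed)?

1-indexed offset 10 is 0-indexed offset 9.
U+110D → 3-byte form E1 84 8D at offsets 0–2.
U+4A52E → 4-byte form F1 8A 94 AE at offsets 3–6.
U+25E24 → 4-byte form F0 A5 B8 A4 at offsets 7–10.
Offset 9 falls in char 3's range; it's byte 3 of F0 A5 B8 A4 = 0xB8.

0xB8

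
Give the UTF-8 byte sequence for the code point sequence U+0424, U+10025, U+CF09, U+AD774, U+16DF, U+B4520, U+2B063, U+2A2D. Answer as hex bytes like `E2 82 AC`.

U+0424: 2-byte form → D0 A4.
U+10025: 4-byte form → F0 90 80 A5.
U+CF09: 3-byte form → EC BC 89.
U+AD774: 4-byte form → F2 AD 9D B4.
U+16DF: 3-byte form → E1 9B 9F.
U+B4520: 4-byte form → F2 B4 94 A0.
U+2B063: 4-byte form → F0 AB 81 A3.
U+2A2D: 3-byte form → E2 A8 AD.
Concatenated (27 bytes): D0 A4 F0 90 80 A5 EC BC 89 F2 AD 9D B4 E1 9B 9F F2 B4 94 A0 F0 AB 81 A3 E2 A8 AD.

D0 A4 F0 90 80 A5 EC BC 89 F2 AD 9D B4 E1 9B 9F F2 B4 94 A0 F0 AB 81 A3 E2 A8 AD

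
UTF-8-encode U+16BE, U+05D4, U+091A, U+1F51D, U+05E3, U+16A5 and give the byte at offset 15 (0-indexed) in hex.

U+16BE → 3-byte form E1 9A BE at offsets 0–2.
U+05D4 → 2-byte form D7 94 at offsets 3–4.
U+091A → 3-byte form E0 A4 9A at offsets 5–7.
U+1F51D → 4-byte form F0 9F 94 9D at offsets 8–11.
U+05E3 → 2-byte form D7 A3 at offsets 12–13.
U+16A5 → 3-byte form E1 9A A5 at offsets 14–16.
Offset 15 falls in char 6's range; it's byte 2 of E1 9A A5 = 0x9A.

0x9A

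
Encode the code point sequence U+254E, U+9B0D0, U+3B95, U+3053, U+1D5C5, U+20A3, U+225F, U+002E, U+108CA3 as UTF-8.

E2 95 8E F2 9B 83 90 E3 AE 95 E3 81 93 F0 9D 97 85 E2 82 A3 E2 89 9F 2E F4 88 B2 A3

U+254E: 3-byte form → E2 95 8E.
U+9B0D0: 4-byte form → F2 9B 83 90.
U+3B95: 3-byte form → E3 AE 95.
U+3053: 3-byte form → E3 81 93.
U+1D5C5: 4-byte form → F0 9D 97 85.
U+20A3: 3-byte form → E2 82 A3.
U+225F: 3-byte form → E2 89 9F.
U+002E: 1-byte form → 2E.
U+108CA3: 4-byte form → F4 88 B2 A3.
Concatenated (28 bytes): E2 95 8E F2 9B 83 90 E3 AE 95 E3 81 93 F0 9D 97 85 E2 82 A3 E2 89 9F 2E F4 88 B2 A3.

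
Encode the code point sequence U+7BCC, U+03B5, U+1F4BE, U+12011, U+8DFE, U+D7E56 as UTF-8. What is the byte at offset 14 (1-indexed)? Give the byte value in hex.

1-indexed offset 14 is 0-indexed offset 13.
U+7BCC → 3-byte form E7 AF 8C at offsets 0–2.
U+03B5 → 2-byte form CE B5 at offsets 3–4.
U+1F4BE → 4-byte form F0 9F 92 BE at offsets 5–8.
U+12011 → 4-byte form F0 92 80 91 at offsets 9–12.
U+8DFE → 3-byte form E8 B7 BE at offsets 13–15.
Offset 13 falls in char 5's range; it's byte 1 of E8 B7 BE = 0xE8.

0xE8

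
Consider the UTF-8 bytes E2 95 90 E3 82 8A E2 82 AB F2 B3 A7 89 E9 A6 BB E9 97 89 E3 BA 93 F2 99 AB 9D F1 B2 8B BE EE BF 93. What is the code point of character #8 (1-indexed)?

U+99ADD

Offset 0: leading byte 0xE2 = 11100010 → 3-byte char #1 = E2 95 90.
Offset 3: leading byte 0xE3 = 11100011 → 3-byte char #2 = E3 82 8A.
Offset 6: leading byte 0xE2 = 11100010 → 3-byte char #3 = E2 82 AB.
Offset 9: leading byte 0xF2 = 11110010 → 4-byte char #4 = F2 B3 A7 89.
Offset 13: leading byte 0xE9 = 11101001 → 3-byte char #5 = E9 A6 BB.
Offset 16: leading byte 0xE9 = 11101001 → 3-byte char #6 = E9 97 89.
Offset 19: leading byte 0xE3 = 11100011 → 3-byte char #7 = E3 BA 93.
Offset 22: leading byte 0xF2 = 11110010 → 4-byte char #8 = F2 99 AB 9D.
Leading byte 0xF2 = 11110010 matches 11110xxx → 4-byte sequence.
Byte 1: 0xF2 = 11110010, payload 010 (3 bits).
Byte 2: 0x99 = 10011001 (10xxxxxx ✓), payload 011001.
Byte 3: 0xAB = 10101011 (10xxxxxx ✓), payload 101011.
Byte 4: 0x9D = 10011101 (10xxxxxx ✓), payload 011101.
Concatenate: 010011001101011011101 = 0x99ADD (21 bits → U+99ADD).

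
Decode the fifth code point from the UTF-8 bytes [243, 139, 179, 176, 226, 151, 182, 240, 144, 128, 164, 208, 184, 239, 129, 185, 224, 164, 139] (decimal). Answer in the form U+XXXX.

Offset 0: leading byte 0xF3 = 11110011 → 4-byte char #1 = F3 8B B3 B0.
Offset 4: leading byte 0xE2 = 11100010 → 3-byte char #2 = E2 97 B6.
Offset 7: leading byte 0xF0 = 11110000 → 4-byte char #3 = F0 90 80 A4.
Offset 11: leading byte 0xD0 = 11010000 → 2-byte char #4 = D0 B8.
Offset 13: leading byte 0xEF = 11101111 → 3-byte char #5 = EF 81 B9.
Leading byte 0xEF = 11101111 matches 1110xxxx → 3-byte sequence.
Byte 1: 0xEF = 11101111, payload 1111 (4 bits).
Byte 2: 0x81 = 10000001 (10xxxxxx ✓), payload 000001.
Byte 3: 0xB9 = 10111001 (10xxxxxx ✓), payload 111001.
Concatenate: 1111000001111001 = 0xF079 (16 bits → U+F079).

U+F079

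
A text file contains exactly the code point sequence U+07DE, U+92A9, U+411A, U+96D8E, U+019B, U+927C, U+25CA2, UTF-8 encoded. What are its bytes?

DF 9E E9 8A A9 E4 84 9A F2 96 B6 8E C6 9B E9 89 BC F0 A5 B2 A2

U+07DE: 2-byte form → DF 9E.
U+92A9: 3-byte form → E9 8A A9.
U+411A: 3-byte form → E4 84 9A.
U+96D8E: 4-byte form → F2 96 B6 8E.
U+019B: 2-byte form → C6 9B.
U+927C: 3-byte form → E9 89 BC.
U+25CA2: 4-byte form → F0 A5 B2 A2.
Concatenated (21 bytes): DF 9E E9 8A A9 E4 84 9A F2 96 B6 8E C6 9B E9 89 BC F0 A5 B2 A2.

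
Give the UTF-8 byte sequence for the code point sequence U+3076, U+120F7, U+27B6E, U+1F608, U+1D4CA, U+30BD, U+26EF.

E3 81 B6 F0 92 83 B7 F0 A7 AD AE F0 9F 98 88 F0 9D 93 8A E3 82 BD E2 9B AF

U+3076: 3-byte form → E3 81 B6.
U+120F7: 4-byte form → F0 92 83 B7.
U+27B6E: 4-byte form → F0 A7 AD AE.
U+1F608: 4-byte form → F0 9F 98 88.
U+1D4CA: 4-byte form → F0 9D 93 8A.
U+30BD: 3-byte form → E3 82 BD.
U+26EF: 3-byte form → E2 9B AF.
Concatenated (25 bytes): E3 81 B6 F0 92 83 B7 F0 A7 AD AE F0 9F 98 88 F0 9D 93 8A E3 82 BD E2 9B AF.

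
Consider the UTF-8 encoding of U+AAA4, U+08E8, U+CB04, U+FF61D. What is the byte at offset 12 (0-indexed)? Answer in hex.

0x9D

U+AAA4 → 3-byte form EA AA A4 at offsets 0–2.
U+08E8 → 3-byte form E0 A3 A8 at offsets 3–5.
U+CB04 → 3-byte form EC AC 84 at offsets 6–8.
U+FF61D → 4-byte form F3 BF 98 9D at offsets 9–12.
Offset 12 falls in char 4's range; it's byte 4 of F3 BF 98 9D = 0x9D.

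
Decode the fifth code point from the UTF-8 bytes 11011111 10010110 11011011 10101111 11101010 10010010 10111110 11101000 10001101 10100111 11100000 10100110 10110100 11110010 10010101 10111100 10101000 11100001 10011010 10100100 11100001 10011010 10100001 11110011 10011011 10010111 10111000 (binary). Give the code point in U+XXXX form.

U+09B4

Offset 0: leading byte 0xDF = 11011111 → 2-byte char #1 = DF 96.
Offset 2: leading byte 0xDB = 11011011 → 2-byte char #2 = DB AF.
Offset 4: leading byte 0xEA = 11101010 → 3-byte char #3 = EA 92 BE.
Offset 7: leading byte 0xE8 = 11101000 → 3-byte char #4 = E8 8D A7.
Offset 10: leading byte 0xE0 = 11100000 → 3-byte char #5 = E0 A6 B4.
Leading byte 0xE0 = 11100000 matches 1110xxxx → 3-byte sequence.
Byte 1: 0xE0 = 11100000, payload 0000 (4 bits).
Byte 2: 0xA6 = 10100110 (10xxxxxx ✓), payload 100110.
Byte 3: 0xB4 = 10110100 (10xxxxxx ✓), payload 110100.
Concatenate: 0000100110110100 = 0x9B4 (16 bits → U+09B4).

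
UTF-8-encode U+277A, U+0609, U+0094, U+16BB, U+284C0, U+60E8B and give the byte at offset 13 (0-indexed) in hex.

0x80

U+277A → 3-byte form E2 9D BA at offsets 0–2.
U+0609 → 2-byte form D8 89 at offsets 3–4.
U+0094 → 2-byte form C2 94 at offsets 5–6.
U+16BB → 3-byte form E1 9A BB at offsets 7–9.
U+284C0 → 4-byte form F0 A8 93 80 at offsets 10–13.
Offset 13 falls in char 5's range; it's byte 4 of F0 A8 93 80 = 0x80.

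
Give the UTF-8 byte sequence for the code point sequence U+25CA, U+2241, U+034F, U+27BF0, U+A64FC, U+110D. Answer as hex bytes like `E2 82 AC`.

U+25CA: 3-byte form → E2 97 8A.
U+2241: 3-byte form → E2 89 81.
U+034F: 2-byte form → CD 8F.
U+27BF0: 4-byte form → F0 A7 AF B0.
U+A64FC: 4-byte form → F2 A6 93 BC.
U+110D: 3-byte form → E1 84 8D.
Concatenated (19 bytes): E2 97 8A E2 89 81 CD 8F F0 A7 AF B0 F2 A6 93 BC E1 84 8D.

E2 97 8A E2 89 81 CD 8F F0 A7 AF B0 F2 A6 93 BC E1 84 8D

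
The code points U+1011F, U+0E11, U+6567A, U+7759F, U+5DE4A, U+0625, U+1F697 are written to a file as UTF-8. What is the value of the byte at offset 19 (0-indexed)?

U+1011F → 4-byte form F0 90 84 9F at offsets 0–3.
U+0E11 → 3-byte form E0 B8 91 at offsets 4–6.
U+6567A → 4-byte form F1 A5 99 BA at offsets 7–10.
U+7759F → 4-byte form F1 B7 96 9F at offsets 11–14.
U+5DE4A → 4-byte form F1 9D B9 8A at offsets 15–18.
U+0625 → 2-byte form D8 A5 at offsets 19–20.
Offset 19 falls in char 6's range; it's byte 1 of D8 A5 = 0xD8.

0xD8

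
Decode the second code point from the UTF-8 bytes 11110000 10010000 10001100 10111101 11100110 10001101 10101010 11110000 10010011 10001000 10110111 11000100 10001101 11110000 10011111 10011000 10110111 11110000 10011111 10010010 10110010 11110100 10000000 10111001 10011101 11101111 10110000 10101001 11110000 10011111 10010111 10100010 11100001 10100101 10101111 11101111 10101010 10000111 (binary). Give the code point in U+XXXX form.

U+636A

Offset 0: leading byte 0xF0 = 11110000 → 4-byte char #1 = F0 90 8C BD.
Offset 4: leading byte 0xE6 = 11100110 → 3-byte char #2 = E6 8D AA.
Leading byte 0xE6 = 11100110 matches 1110xxxx → 3-byte sequence.
Byte 1: 0xE6 = 11100110, payload 0110 (4 bits).
Byte 2: 0x8D = 10001101 (10xxxxxx ✓), payload 001101.
Byte 3: 0xAA = 10101010 (10xxxxxx ✓), payload 101010.
Concatenate: 0110001101101010 = 0x636A (16 bits → U+636A).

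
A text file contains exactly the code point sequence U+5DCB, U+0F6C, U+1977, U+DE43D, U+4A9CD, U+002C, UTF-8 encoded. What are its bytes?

U+5DCB: 3-byte form → E5 B7 8B.
U+0F6C: 3-byte form → E0 BD AC.
U+1977: 3-byte form → E1 A5 B7.
U+DE43D: 4-byte form → F3 9E 90 BD.
U+4A9CD: 4-byte form → F1 8A A7 8D.
U+002C: 1-byte form → 2C.
Concatenated (18 bytes): E5 B7 8B E0 BD AC E1 A5 B7 F3 9E 90 BD F1 8A A7 8D 2C.

E5 B7 8B E0 BD AC E1 A5 B7 F3 9E 90 BD F1 8A A7 8D 2C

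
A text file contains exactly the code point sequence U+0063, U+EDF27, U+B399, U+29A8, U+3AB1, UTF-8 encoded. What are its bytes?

63 F3 AD BC A7 EB 8E 99 E2 A6 A8 E3 AA B1

U+0063: 1-byte form → 63.
U+EDF27: 4-byte form → F3 AD BC A7.
U+B399: 3-byte form → EB 8E 99.
U+29A8: 3-byte form → E2 A6 A8.
U+3AB1: 3-byte form → E3 AA B1.
Concatenated (14 bytes): 63 F3 AD BC A7 EB 8E 99 E2 A6 A8 E3 AA B1.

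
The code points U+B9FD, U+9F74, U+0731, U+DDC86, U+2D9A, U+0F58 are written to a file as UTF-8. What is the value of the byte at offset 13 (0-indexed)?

0xB6

U+B9FD → 3-byte form EB A7 BD at offsets 0–2.
U+9F74 → 3-byte form E9 BD B4 at offsets 3–5.
U+0731 → 2-byte form DC B1 at offsets 6–7.
U+DDC86 → 4-byte form F3 9D B2 86 at offsets 8–11.
U+2D9A → 3-byte form E2 B6 9A at offsets 12–14.
Offset 13 falls in char 5's range; it's byte 2 of E2 B6 9A = 0xB6.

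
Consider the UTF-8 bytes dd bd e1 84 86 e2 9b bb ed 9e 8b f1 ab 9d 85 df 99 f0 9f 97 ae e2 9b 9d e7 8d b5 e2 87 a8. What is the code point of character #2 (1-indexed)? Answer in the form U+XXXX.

Offset 0: leading byte 0xDD = 11011101 → 2-byte char #1 = DD BD.
Offset 2: leading byte 0xE1 = 11100001 → 3-byte char #2 = E1 84 86.
Leading byte 0xE1 = 11100001 matches 1110xxxx → 3-byte sequence.
Byte 1: 0xE1 = 11100001, payload 0001 (4 bits).
Byte 2: 0x84 = 10000100 (10xxxxxx ✓), payload 000100.
Byte 3: 0x86 = 10000110 (10xxxxxx ✓), payload 000110.
Concatenate: 0001000100000110 = 0x1106 (16 bits → U+1106).

U+1106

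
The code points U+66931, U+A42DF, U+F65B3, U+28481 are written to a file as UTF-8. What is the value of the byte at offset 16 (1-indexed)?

0x81

1-indexed offset 16 is 0-indexed offset 15.
U+66931 → 4-byte form F1 A6 A4 B1 at offsets 0–3.
U+A42DF → 4-byte form F2 A4 8B 9F at offsets 4–7.
U+F65B3 → 4-byte form F3 B6 96 B3 at offsets 8–11.
U+28481 → 4-byte form F0 A8 92 81 at offsets 12–15.
Offset 15 falls in char 4's range; it's byte 4 of F0 A8 92 81 = 0x81.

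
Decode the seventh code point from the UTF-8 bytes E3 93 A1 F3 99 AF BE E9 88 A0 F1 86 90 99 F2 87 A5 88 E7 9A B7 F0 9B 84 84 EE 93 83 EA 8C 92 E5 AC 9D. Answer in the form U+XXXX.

U+1B104

Offset 0: leading byte 0xE3 = 11100011 → 3-byte char #1 = E3 93 A1.
Offset 3: leading byte 0xF3 = 11110011 → 4-byte char #2 = F3 99 AF BE.
Offset 7: leading byte 0xE9 = 11101001 → 3-byte char #3 = E9 88 A0.
Offset 10: leading byte 0xF1 = 11110001 → 4-byte char #4 = F1 86 90 99.
Offset 14: leading byte 0xF2 = 11110010 → 4-byte char #5 = F2 87 A5 88.
Offset 18: leading byte 0xE7 = 11100111 → 3-byte char #6 = E7 9A B7.
Offset 21: leading byte 0xF0 = 11110000 → 4-byte char #7 = F0 9B 84 84.
Leading byte 0xF0 = 11110000 matches 11110xxx → 4-byte sequence.
Byte 1: 0xF0 = 11110000, payload 000 (3 bits).
Byte 2: 0x9B = 10011011 (10xxxxxx ✓), payload 011011.
Byte 3: 0x84 = 10000100 (10xxxxxx ✓), payload 000100.
Byte 4: 0x84 = 10000100 (10xxxxxx ✓), payload 000100.
Concatenate: 000011011000100000100 = 0x1B104 (21 bits → U+1B104).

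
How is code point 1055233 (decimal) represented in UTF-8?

F4 81 A8 81

U+101A01 = 0x101A01 = 1055233 decimal. In range U+10000–U+10FFFF → 4-byte form: 11110xxx 10xxxxxx 10xxxxxx 10xxxxxx.
Binary (21 bits): 100000001101000000001.
Split 3+6+6+6: 100 | 000001 | 101000 | 000001.
Byte 1: 11110100 = 0xF4.
Byte 2: 10000001 = 0x81.
Byte 3: 10101000 = 0xA8.
Byte 4: 10000001 = 0x81.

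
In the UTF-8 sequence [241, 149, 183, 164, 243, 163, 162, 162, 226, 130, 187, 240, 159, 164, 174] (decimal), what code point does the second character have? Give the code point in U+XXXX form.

Offset 0: leading byte 0xF1 = 11110001 → 4-byte char #1 = F1 95 B7 A4.
Offset 4: leading byte 0xF3 = 11110011 → 4-byte char #2 = F3 A3 A2 A2.
Leading byte 0xF3 = 11110011 matches 11110xxx → 4-byte sequence.
Byte 1: 0xF3 = 11110011, payload 011 (3 bits).
Byte 2: 0xA3 = 10100011 (10xxxxxx ✓), payload 100011.
Byte 3: 0xA2 = 10100010 (10xxxxxx ✓), payload 100010.
Byte 4: 0xA2 = 10100010 (10xxxxxx ✓), payload 100010.
Concatenate: 011100011100010100010 = 0xE38A2 (21 bits → U+E38A2).

U+E38A2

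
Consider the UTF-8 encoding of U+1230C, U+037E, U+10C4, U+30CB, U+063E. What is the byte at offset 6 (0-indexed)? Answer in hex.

U+1230C → 4-byte form F0 92 8C 8C at offsets 0–3.
U+037E → 2-byte form CD BE at offsets 4–5.
U+10C4 → 3-byte form E1 83 84 at offsets 6–8.
Offset 6 falls in char 3's range; it's byte 1 of E1 83 84 = 0xE1.

0xE1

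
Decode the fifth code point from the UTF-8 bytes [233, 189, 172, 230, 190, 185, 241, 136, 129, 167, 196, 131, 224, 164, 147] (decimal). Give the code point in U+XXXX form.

Offset 0: leading byte 0xE9 = 11101001 → 3-byte char #1 = E9 BD AC.
Offset 3: leading byte 0xE6 = 11100110 → 3-byte char #2 = E6 BE B9.
Offset 6: leading byte 0xF1 = 11110001 → 4-byte char #3 = F1 88 81 A7.
Offset 10: leading byte 0xC4 = 11000100 → 2-byte char #4 = C4 83.
Offset 12: leading byte 0xE0 = 11100000 → 3-byte char #5 = E0 A4 93.
Leading byte 0xE0 = 11100000 matches 1110xxxx → 3-byte sequence.
Byte 1: 0xE0 = 11100000, payload 0000 (4 bits).
Byte 2: 0xA4 = 10100100 (10xxxxxx ✓), payload 100100.
Byte 3: 0x93 = 10010011 (10xxxxxx ✓), payload 010011.
Concatenate: 0000100100010011 = 0x913 (16 bits → U+0913).

U+0913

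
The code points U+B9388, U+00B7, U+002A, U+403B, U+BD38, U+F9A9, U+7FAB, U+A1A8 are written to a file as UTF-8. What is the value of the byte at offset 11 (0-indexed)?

U+B9388 → 4-byte form F2 B9 8E 88 at offsets 0–3.
U+00B7 → 2-byte form C2 B7 at offsets 4–5.
U+002A → 1-byte form 2A at offsets 6–6.
U+403B → 3-byte form E4 80 BB at offsets 7–9.
U+BD38 → 3-byte form EB B4 B8 at offsets 10–12.
Offset 11 falls in char 5's range; it's byte 2 of EB B4 B8 = 0xB4.

0xB4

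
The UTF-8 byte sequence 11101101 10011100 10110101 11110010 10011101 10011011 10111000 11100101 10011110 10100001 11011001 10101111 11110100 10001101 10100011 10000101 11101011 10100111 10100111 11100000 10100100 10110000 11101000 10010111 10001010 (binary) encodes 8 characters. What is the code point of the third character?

U+57A1

Offset 0: leading byte 0xED = 11101101 → 3-byte char #1 = ED 9C B5.
Offset 3: leading byte 0xF2 = 11110010 → 4-byte char #2 = F2 9D 9B B8.
Offset 7: leading byte 0xE5 = 11100101 → 3-byte char #3 = E5 9E A1.
Leading byte 0xE5 = 11100101 matches 1110xxxx → 3-byte sequence.
Byte 1: 0xE5 = 11100101, payload 0101 (4 bits).
Byte 2: 0x9E = 10011110 (10xxxxxx ✓), payload 011110.
Byte 3: 0xA1 = 10100001 (10xxxxxx ✓), payload 100001.
Concatenate: 0101011110100001 = 0x57A1 (16 bits → U+57A1).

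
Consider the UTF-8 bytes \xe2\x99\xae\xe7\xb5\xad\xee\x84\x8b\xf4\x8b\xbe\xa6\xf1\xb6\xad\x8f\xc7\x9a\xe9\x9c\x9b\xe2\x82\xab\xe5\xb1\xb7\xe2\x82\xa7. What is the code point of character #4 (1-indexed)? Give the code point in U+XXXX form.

U+10BFA6

Offset 0: leading byte 0xE2 = 11100010 → 3-byte char #1 = E2 99 AE.
Offset 3: leading byte 0xE7 = 11100111 → 3-byte char #2 = E7 B5 AD.
Offset 6: leading byte 0xEE = 11101110 → 3-byte char #3 = EE 84 8B.
Offset 9: leading byte 0xF4 = 11110100 → 4-byte char #4 = F4 8B BE A6.
Leading byte 0xF4 = 11110100 matches 11110xxx → 4-byte sequence.
Byte 1: 0xF4 = 11110100, payload 100 (3 bits).
Byte 2: 0x8B = 10001011 (10xxxxxx ✓), payload 001011.
Byte 3: 0xBE = 10111110 (10xxxxxx ✓), payload 111110.
Byte 4: 0xA6 = 10100110 (10xxxxxx ✓), payload 100110.
Concatenate: 100001011111110100110 = 0x10BFA6 (21 bits → U+10BFA6).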